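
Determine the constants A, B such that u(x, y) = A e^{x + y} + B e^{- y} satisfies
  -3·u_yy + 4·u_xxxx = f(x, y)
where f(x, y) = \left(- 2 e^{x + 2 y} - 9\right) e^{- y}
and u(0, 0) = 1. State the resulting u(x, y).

Answer: u(x, y) = - 2 e^{x + y} + 3 e^{- y}

Derivation:
Substitute the ansatz u = A e^{x + y} + B e^{- y} into the left-hand side.
Derivatives of the ansatz:
  u_yy = A e^{x} e^{y} + B e^{- y}
  u_xxxx = A e^{x} e^{y}
Term by term:
  -3·u_yy = - 3 A e^{x} e^{y} - 3 B e^{- y}
  4·u_xxxx = 4 A e^{x} e^{y}
So the left-hand side equals
  A e^{x} e^{y} - 3 B e^{- y}
This must equal f(x, y) identically; expanded, f = - 2 e^{x} e^{y} - 9 e^{- y}.
Matching coefficients of the independent functions:
  [e^{x} e^{y}]:  A = -2
  [e^{- y}]:  - 3 B = -9
Solving: A = -2, B = 3.
Check against the point condition:
  u(0, 0) = 1  ⟹  A + B = 1  ✓
Hence u(x, y) = - 2 e^{x + y} + 3 e^{- y}.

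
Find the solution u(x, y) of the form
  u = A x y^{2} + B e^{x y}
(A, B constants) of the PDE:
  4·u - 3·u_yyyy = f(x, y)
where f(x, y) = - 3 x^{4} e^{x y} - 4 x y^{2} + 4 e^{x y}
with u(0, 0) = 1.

Answer: u(x, y) = - x y^{2} + e^{x y}

Derivation:
Substitute the ansatz u = A x y^{2} + B e^{x y} into the left-hand side.
Derivatives of the ansatz:
  u_yyyy = B x^{4} e^{x y}
Term by term:
  4·u = 4 A x y^{2} + 4 B e^{x y}
  -3·u_yyyy = - 3 B x^{4} e^{x y}
So the left-hand side equals
  4 A x y^{2} - 3 B x^{4} e^{x y} + 4 B e^{x y}
This must equal f(x, y) = - 3 x^{4} e^{x y} - 4 x y^{2} + 4 e^{x y} identically.
Matching coefficients of the independent functions:
  [x y^{2}]:  4 A = -4
  [x^{4} e^{x y}]:  - 3 B = -3
  [e^{x y}]:  4 B = 4
Solving: A = -1, B = 1.
Check against the point condition:
  u(0, 0) = 1  ⟹  B = 1  ✓
Hence u(x, y) = - x y^{2} + e^{x y}.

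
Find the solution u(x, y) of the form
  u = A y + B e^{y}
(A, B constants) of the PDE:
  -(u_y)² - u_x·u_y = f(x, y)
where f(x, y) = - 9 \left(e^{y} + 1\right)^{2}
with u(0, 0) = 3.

Substitute the ansatz u = A y + B e^{y} into the left-hand side.
Derivatives of the ansatz:
  u_y = A + B e^{y}
  u_x = 0
Term by term:
  -(u_y)² = - A^{2} - 2 A B e^{y} - B^{2} e^{2 y}
  -u_x·u_y = 0
So the left-hand side equals
  - A^{2} - 2 A B e^{y} - B^{2} e^{2 y}
This must equal f(x, y) identically; expanded, f = - 9 e^{2 y} - 18 e^{y} - 9.
Matching coefficients of the independent functions:
  [constant term]:  - A^{2} = -9
  [e^{y}]:  - 2 A B = -18
  [e^{2 y}]:  - B^{2} = -9
These equations allow (A, B) = (-3, -3) or (3, 3).
Impose the point condition(s):
  u(0, 0) = 3  ⟹  B = 3
Only A = 3, B = 3 satisfies everything.
Hence u(x, y) = 3 y + 3 e^{y}.

Answer: u(x, y) = 3 y + 3 e^{y}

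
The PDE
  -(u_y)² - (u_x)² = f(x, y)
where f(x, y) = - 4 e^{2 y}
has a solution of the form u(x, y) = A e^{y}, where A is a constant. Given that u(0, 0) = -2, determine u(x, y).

Substitute the ansatz u = A e^{y} into the left-hand side.
Derivatives of the ansatz:
  u_y = A e^{y}
  u_x = 0
Term by term:
  -(u_y)² = - A^{2} e^{2 y}
  -(u_x)² = 0
So the left-hand side equals
  - A^{2} e^{2 y}
This must equal f(x, y) = - 4 e^{2 y} identically.
Matching coefficients of the independent functions:
  [e^{2 y}]:  - A^{2} = -4
These equations allow (A) = (-2) or (2).
Impose the point condition(s):
  u(0, 0) = -2  ⟹  A = -2
Only A = -2 satisfies everything.
Hence u(x, y) = - 2 e^{y}.

Answer: u(x, y) = - 2 e^{y}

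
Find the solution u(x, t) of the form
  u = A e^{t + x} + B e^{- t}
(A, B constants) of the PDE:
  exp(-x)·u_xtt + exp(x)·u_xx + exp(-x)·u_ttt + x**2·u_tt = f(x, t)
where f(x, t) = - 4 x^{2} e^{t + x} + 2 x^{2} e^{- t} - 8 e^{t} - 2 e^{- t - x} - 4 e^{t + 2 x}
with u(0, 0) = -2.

Substitute the ansatz u = A e^{t + x} + B e^{- t} into the left-hand side.
Derivatives of the ansatz:
  u_xtt = A e^{t} e^{x}
  u_xx = A e^{t} e^{x}
  u_ttt = A e^{t} e^{x} - B e^{- t}
  u_tt = A e^{t} e^{x} + B e^{- t}
Term by term:
  exp(-x)·u_xtt = A e^{t}
  exp(x)·u_xx = A e^{t} e^{2 x}
  exp(-x)·u_ttt = A e^{t} - B e^{- t} e^{- x}
  x**2·u_tt = A x^{2} e^{t} e^{x} + B x^{2} e^{- t}
So the left-hand side equals
  A x^{2} e^{t} e^{x} + A e^{t} e^{2 x} + 2 A e^{t} + B x^{2} e^{- t} - B e^{- t} e^{- x}
This must equal f(x, t) identically; expanded, f = - 4 x^{2} e^{t} e^{x} + 2 x^{2} e^{- t} - 4 e^{t} e^{2 x} - 8 e^{t} - 2 e^{- t} e^{- x}.
Matching coefficients of the independent functions:
  [x^{2} e^{- t}]:  B = 2
  [e^{- t} e^{- x}]:  - B = -2
  [e^{t} e^{2 x}, x^{2} e^{t} e^{x}]:  A = -4
  [e^{t}]:  2 A = -8
Solving: A = -4, B = 2.
Check against the point condition:
  u(0, 0) = -2  ⟹  A + B = -2  ✓
Hence u(x, t) = - 4 e^{t + x} + 2 e^{- t}.

Answer: u(x, t) = - 4 e^{t + x} + 2 e^{- t}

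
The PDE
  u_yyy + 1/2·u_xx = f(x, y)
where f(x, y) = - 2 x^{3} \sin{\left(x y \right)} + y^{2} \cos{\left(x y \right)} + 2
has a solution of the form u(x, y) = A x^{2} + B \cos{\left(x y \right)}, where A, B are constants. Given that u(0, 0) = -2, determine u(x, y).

Substitute the ansatz u = A x^{2} + B \cos{\left(x y \right)} into the left-hand side.
Derivatives of the ansatz:
  u_yyy = B x^{3} \sin{\left(x y \right)}
  u_xx = 2 A - B y^{2} \cos{\left(x y \right)}
Term by term:
  u_yyy = B x^{3} \sin{\left(x y \right)}
  1/2·u_xx = A - \frac{B y^{2} \cos{\left(x y \right)}}{2}
So the left-hand side equals
  A + B x^{3} \sin{\left(x y \right)} - \frac{B y^{2} \cos{\left(x y \right)}}{2}
This must equal f(x, y) = - 2 x^{3} \sin{\left(x y \right)} + y^{2} \cos{\left(x y \right)} + 2 identically.
Matching coefficients of the independent functions:
  [constant term]:  A = 2
  [x^{3} \sin{\left(x y \right)}]:  B = -2
  [y^{2} \cos{\left(x y \right)}]:  - \frac{B}{2} = 1
Solving: A = 2, B = -2.
Check against the point condition:
  u(0, 0) = -2  ⟹  B = -2  ✓
Hence u(x, y) = 2 x^{2} - 2 \cos{\left(x y \right)}.

Answer: u(x, y) = 2 x^{2} - 2 \cos{\left(x y \right)}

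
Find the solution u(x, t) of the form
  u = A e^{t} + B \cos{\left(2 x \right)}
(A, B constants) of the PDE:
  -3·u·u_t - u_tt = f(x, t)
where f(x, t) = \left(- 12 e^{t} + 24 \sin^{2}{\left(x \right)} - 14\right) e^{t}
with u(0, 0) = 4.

Answer: u(x, t) = 2 e^{t} + 2 \cos{\left(2 x \right)}

Derivation:
Substitute the ansatz u = A e^{t} + B \cos{\left(2 x \right)} into the left-hand side.
Derivatives of the ansatz:
  u_t = A e^{t}
  u_tt = A e^{t}
Term by term:
  -3·u·u_t = - 3 A^{2} e^{2 t} - 3 A B e^{t} \cos{\left(2 x \right)}
  -u_tt = - A e^{t}
So the left-hand side equals
  - 3 A^{2} e^{2 t} - 3 A B e^{t} \cos{\left(2 x \right)} - A e^{t}
This must equal f(x, t) identically; expanded, f = - 12 e^{2 t} - 12 e^{t} \cos{\left(2 x \right)} - 2 e^{t}.
Matching coefficients of the independent functions:
  [e^{t} \cos{\left(2 x \right)}]:  - 3 A B = -12
  [e^{t}]:  - A = -2
  [e^{2 t}]:  - 3 A^{2} = -12
Solving: A = 2, B = 2.
Check against the point condition:
  u(0, 0) = 4  ⟹  A + B = 4  ✓
Hence u(x, t) = 2 e^{t} + 2 \cos{\left(2 x \right)}.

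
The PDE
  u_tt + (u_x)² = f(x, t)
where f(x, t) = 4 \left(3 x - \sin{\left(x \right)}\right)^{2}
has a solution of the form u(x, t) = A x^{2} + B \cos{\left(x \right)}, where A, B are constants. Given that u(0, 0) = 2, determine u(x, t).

Substitute the ansatz u = A x^{2} + B \cos{\left(x \right)} into the left-hand side.
Derivatives of the ansatz:
  u_tt = 0
  u_x = 2 A x - B \sin{\left(x \right)}
Term by term:
  u_tt = 0
  (u_x)² = 4 A^{2} x^{2} - 4 A B x \sin{\left(x \right)} + B^{2} \sin^{2}{\left(x \right)}
So the left-hand side equals
  4 A^{2} x^{2} - 4 A B x \sin{\left(x \right)} + B^{2} \sin^{2}{\left(x \right)}
This must equal f(x, t) identically; expanded, f = 36 x^{2} - 24 x \sin{\left(x \right)} + 4 \sin^{2}{\left(x \right)}.
Matching coefficients of the independent functions:
  [x^{2}]:  4 A^{2} = 36
  [x \sin{\left(x \right)}]:  - 4 A B = -24
  [\sin^{2}{\left(x \right)}]:  B^{2} = 4
These equations allow (A, B) = (-3, -2) or (3, 2).
Impose the point condition(s):
  u(0, 0) = 2  ⟹  B = 2
Only A = 3, B = 2 satisfies everything.
Hence u(x, t) = 3 x^{2} + 2 \cos{\left(x \right)}.

Answer: u(x, t) = 3 x^{2} + 2 \cos{\left(x \right)}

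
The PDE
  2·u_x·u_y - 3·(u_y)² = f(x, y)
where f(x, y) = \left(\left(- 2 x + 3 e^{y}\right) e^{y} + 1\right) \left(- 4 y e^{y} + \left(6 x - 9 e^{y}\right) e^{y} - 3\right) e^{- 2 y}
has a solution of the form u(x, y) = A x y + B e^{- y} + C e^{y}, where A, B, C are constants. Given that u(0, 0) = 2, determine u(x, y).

Answer: u(x, y) = - 2 x y + 3 e^{y} - e^{- y}

Derivation:
Substitute the ansatz u = A x y + B e^{- y} + C e^{y} into the left-hand side.
Derivatives of the ansatz:
  u_x = A y
  u_y = A x - B e^{- y} + C e^{y}
Term by term:
  2·u_x·u_y = 2 A^{2} x y - 2 A B y e^{- y} + 2 A C y e^{y}
  -3·(u_y)² = - 3 A^{2} x^{2} + 6 A B x e^{- y} - 6 A C x e^{y} - 3 B^{2} e^{- 2 y} + 6 B C - 3 C^{2} e^{2 y}
So the left-hand side equals
  - 3 A^{2} x^{2} + 2 A^{2} x y + 6 A B x e^{- y} - 2 A B y e^{- y} - 6 A C x e^{y} + 2 A C y e^{y} - 3 B^{2} e^{- 2 y} + 6 B C - 3 C^{2} e^{2 y}
This must equal f(x, y) identically; expanded, f = - 12 x^{2} + 8 x y + 36 x e^{y} + 12 x e^{- y} - 12 y e^{y} - 4 y e^{- y} - 27 e^{2 y} - 18 - 3 e^{- 2 y}.
Matching coefficients of the independent functions:
  [constant term]:  6 B C = -18
  [x^{2}]:  - 3 A^{2} = -12
  [x y]:  2 A^{2} = 8
  [x e^{- y}]:  6 A B = 12
  [x e^{y}]:  - 6 A C = 36
  [y e^{- y}]:  - 2 A B = -4
  [y e^{y}]:  2 A C = -12
  [e^{- 2 y}]:  - 3 B^{2} = -3
  [e^{2 y}]:  - 3 C^{2} = -27
These equations allow (A, B, C) = (-2, -1, 3) or (2, 1, -3).
Impose the point condition(s):
  u(0, 0) = 2  ⟹  B + C = 2
Only A = -2, B = -1, C = 3 satisfies everything.
Hence u(x, y) = - 2 x y + 3 e^{y} - e^{- y}.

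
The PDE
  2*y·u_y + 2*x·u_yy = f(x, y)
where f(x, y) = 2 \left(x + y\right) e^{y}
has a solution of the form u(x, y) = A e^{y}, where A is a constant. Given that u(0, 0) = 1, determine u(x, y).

Answer: u(x, y) = e^{y}

Derivation:
Substitute the ansatz u = A e^{y} into the left-hand side.
Derivatives of the ansatz:
  u_y = A e^{y}
  u_yy = A e^{y}
Term by term:
  2*y·u_y = 2 A y e^{y}
  2*x·u_yy = 2 A x e^{y}
So the left-hand side equals
  2 A x e^{y} + 2 A y e^{y}
This must equal f(x, y) identically; expanded, f = 2 x e^{y} + 2 y e^{y}.
Matching coefficients of the independent functions:
  [x e^{y}, y e^{y}]:  2 A = 2
Solving: A = 1.
Check against the point condition:
  u(0, 0) = 1  ⟹  A = 1  ✓
Hence u(x, y) = e^{y}.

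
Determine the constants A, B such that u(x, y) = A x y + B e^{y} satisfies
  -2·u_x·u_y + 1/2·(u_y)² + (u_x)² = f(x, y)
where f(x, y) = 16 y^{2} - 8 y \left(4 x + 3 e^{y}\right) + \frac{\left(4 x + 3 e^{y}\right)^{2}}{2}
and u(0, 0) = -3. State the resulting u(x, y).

Substitute the ansatz u = A x y + B e^{y} into the left-hand side.
Derivatives of the ansatz:
  u_x = A y
  u_y = A x + B e^{y}
Term by term:
  -2·u_x·u_y = - 2 A^{2} x y - 2 A B y e^{y}
  1/2·(u_y)² = \frac{A^{2} x^{2}}{2} + A B x e^{y} + \frac{B^{2} e^{2 y}}{2}
  (u_x)² = A^{2} y^{2}
So the left-hand side equals
  \frac{A^{2} x^{2}}{2} - 2 A^{2} x y + A^{2} y^{2} + A B x e^{y} - 2 A B y e^{y} + \frac{B^{2} e^{2 y}}{2}
This must equal f(x, y) identically; expanded, f = 8 x^{2} - 32 x y + 12 x e^{y} + 16 y^{2} - 24 y e^{y} + \frac{9 e^{2 y}}{2}.
Matching coefficients of the independent functions:
  [x^{2}]:  \frac{A^{2}}{2} = 8
  [y^{2}]:  A^{2} = 16
  [x y]:  - 2 A^{2} = -32
  [x e^{y}]:  A B = 12
  [y e^{y}]:  - 2 A B = -24
  [e^{2 y}]:  \frac{B^{2}}{2} = \frac{9}{2}
These equations allow (A, B) = (-4, -3) or (4, 3).
Impose the point condition(s):
  u(0, 0) = -3  ⟹  B = -3
Only A = -4, B = -3 satisfies everything.
Hence u(x, y) = - 4 x y - 3 e^{y}.

Answer: u(x, y) = - 4 x y - 3 e^{y}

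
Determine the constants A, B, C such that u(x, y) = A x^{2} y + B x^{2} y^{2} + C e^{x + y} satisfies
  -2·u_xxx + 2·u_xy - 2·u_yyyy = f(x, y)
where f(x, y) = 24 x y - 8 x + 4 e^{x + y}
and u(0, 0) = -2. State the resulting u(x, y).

Substitute the ansatz u = A x^{2} y + B x^{2} y^{2} + C e^{x + y} into the left-hand side.
Derivatives of the ansatz:
  u_xxx = C e^{x} e^{y}
  u_xy = 2 A x + 4 B x y + C e^{x} e^{y}
  u_yyyy = C e^{x} e^{y}
Term by term:
  -2·u_xxx = - 2 C e^{x} e^{y}
  2·u_xy = 4 A x + 8 B x y + 2 C e^{x} e^{y}
  -2·u_yyyy = - 2 C e^{x} e^{y}
So the left-hand side equals
  4 A x + 8 B x y - 2 C e^{x} e^{y}
This must equal f(x, y) identically; expanded, f = 24 x y - 8 x + 4 e^{x} e^{y}.
Matching coefficients of the independent functions:
  [x]:  4 A = -8
  [x y]:  8 B = 24
  [e^{x} e^{y}]:  - 2 C = 4
Solving: A = -2, B = 3, C = -2.
Check against the point condition:
  u(0, 0) = -2  ⟹  C = -2  ✓
Hence u(x, y) = 3 x^{2} y^{2} - 2 x^{2} y - 2 e^{x + y}.

Answer: u(x, y) = 3 x^{2} y^{2} - 2 x^{2} y - 2 e^{x + y}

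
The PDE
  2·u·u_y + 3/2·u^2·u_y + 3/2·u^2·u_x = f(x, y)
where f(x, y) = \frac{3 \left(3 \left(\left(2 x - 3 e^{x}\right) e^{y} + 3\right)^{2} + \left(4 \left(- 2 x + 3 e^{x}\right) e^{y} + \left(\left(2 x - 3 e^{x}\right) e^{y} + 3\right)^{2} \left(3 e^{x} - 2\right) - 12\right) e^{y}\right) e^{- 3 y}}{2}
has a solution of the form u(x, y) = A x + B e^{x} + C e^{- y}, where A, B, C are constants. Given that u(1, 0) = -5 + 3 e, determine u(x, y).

Substitute the ansatz u = A x + B e^{x} + C e^{- y} into the left-hand side.
Derivatives of the ansatz:
  u_y = - C e^{- y}
  u_x = A + B e^{x}
Term by term:
  2·u·u_y = - 2 A C x e^{- y} - 2 B C e^{x} e^{- y} - 2 C^{2} e^{- 2 y}
  3/2·u^2·u_y = - \frac{3 A^{2} C x^{2} e^{- y}}{2} - 3 A B C x e^{x} e^{- y} - 3 A C^{2} x e^{- 2 y} - \frac{3 B^{2} C e^{2 x} e^{- y}}{2} - 3 B C^{2} e^{x} e^{- 2 y} - \frac{3 C^{3} e^{- 3 y}}{2}
  3/2·u^2·u_x = \frac{3 A^{3} x^{2}}{2} + \frac{3 A^{2} B x^{2} e^{x}}{2} + 3 A^{2} B x e^{x} + 3 A^{2} C x e^{- y} + 3 A B^{2} x e^{2 x} + \frac{3 A B^{2} e^{2 x}}{2} + 3 A B C x e^{x} e^{- y} + 3 A B C e^{x} e^{- y} + \frac{3 A C^{2} e^{- 2 y}}{2} + \frac{3 B^{3} e^{3 x}}{2} + 3 B^{2} C e^{2 x} e^{- y} + \frac{3 B C^{2} e^{x} e^{- 2 y}}{2}
So the left-hand side equals
  \frac{3 A^{3} x^{2}}{2} + \frac{3 A^{2} B x^{2} e^{x}}{2} + 3 A^{2} B x e^{x} - \frac{3 A^{2} C x^{2} e^{- y}}{2} + 3 A^{2} C x e^{- y} + 3 A B^{2} x e^{2 x} + \frac{3 A B^{2} e^{2 x}}{2} + 3 A B C e^{x} e^{- y} - 3 A C^{2} x e^{- 2 y} + \frac{3 A C^{2} e^{- 2 y}}{2} - 2 A C x e^{- y} + \frac{3 B^{3} e^{3 x}}{2} + \frac{3 B^{2} C e^{2 x} e^{- y}}{2} - \frac{3 B C^{2} e^{x} e^{- 2 y}}{2} - 2 B C e^{x} e^{- y} - \frac{3 C^{3} e^{- 3 y}}{2} - 2 C^{2} e^{- 2 y}
This must equal f(x, y) identically; expanded, f = 18 x^{2} e^{x} - 12 x^{2} + 18 x^{2} e^{- y} - 54 x e^{2 x} + 36 x e^{x} - 48 x e^{- y} + 54 x e^{- 2 y} + \frac{81 e^{3 x}}{2} - 27 e^{2 x} - \frac{81 e^{2 x} e^{- y}}{2} + 72 e^{x} e^{- y} - \frac{81 e^{x} e^{- 2 y}}{2} - 45 e^{- 2 y} + \frac{81 e^{- 3 y}}{2}.
Matching coefficients of the independent functions:
  [x^{2}]:  \frac{3 A^{3}}{2} = -12
  [x e^{x}]:  3 A^{2} B = 36
  [x e^{2 x}]:  3 A B^{2} = -54
  [x e^{- 2 y}]:  - 3 A C^{2} = 54
  [x e^{- y}]:  3 A^{2} C - 2 A C = -48
  [x^{2} e^{x}]:  \frac{3 A^{2} B}{2} = 18
  [x^{2} e^{- y}]:  - \frac{3 A^{2} C}{2} = 18
  [e^{x} e^{- 2 y}]:  - \frac{3 B C^{2}}{2} = - \frac{81}{2}
  [e^{x} e^{- y}]:  3 A B C - 2 B C = 72
  [e^{2 x} e^{- y}]:  \frac{3 B^{2} C}{2} = - \frac{81}{2}
  [e^{2 x}]:  \frac{3 A B^{2}}{2} = -27
  [e^{3 x}]:  \frac{3 B^{3}}{2} = \frac{81}{2}
  [e^{- 3 y}]:  - \frac{3 C^{3}}{2} = \frac{81}{2}
  [e^{- 2 y}]:  \frac{3 A C^{2}}{2} - 2 C^{2} = -45
Solving: A = -2, B = 3, C = -3.
Check against the point condition:
  u(1, 0) = -5 + 3 e  ⟹  A + e B + C = -5 + 3 e  ✓
Hence u(x, y) = - 2 x + 3 e^{x} - 3 e^{- y}.

Answer: u(x, y) = - 2 x + 3 e^{x} - 3 e^{- y}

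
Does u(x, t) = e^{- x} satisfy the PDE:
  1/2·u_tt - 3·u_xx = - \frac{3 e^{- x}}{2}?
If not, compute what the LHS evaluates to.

Evaluate each term of the left-hand side for u = e^{- x}.
Derivatives:
  u_tt = 0
  u_xx = e^{- x}
Terms:
  1/2·u_tt = 0
  -3·u_xx = - 3 e^{- x}
Sum: LHS = - 3 e^{- x}
Given right-hand side: - \frac{3 e^{- x}}{2}. Difference LHS − RHS = - \frac{3 e^{- x}}{2} ≠ 0, so u is not a solution.

Answer: No, the LHS evaluates to - 3 e^{- x}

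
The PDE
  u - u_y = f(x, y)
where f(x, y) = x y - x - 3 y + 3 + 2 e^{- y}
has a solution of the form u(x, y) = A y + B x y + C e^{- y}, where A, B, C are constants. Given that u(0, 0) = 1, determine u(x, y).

Substitute the ansatz u = A y + B x y + C e^{- y} into the left-hand side.
Derivatives of the ansatz:
  u_y = A + B x - C e^{- y}
Term by term:
  u = A y + B x y + C e^{- y}
  -u_y = - A - B x + C e^{- y}
So the left-hand side equals
  A y - A + B x y - B x + 2 C e^{- y}
This must equal f(x, y) = x y - x - 3 y + 3 + 2 e^{- y} identically.
Matching coefficients of the independent functions:
  [constant term]:  - A = 3
  [x]:  - B = -1
  [y]:  A = -3
  [x y]:  B = 1
  [e^{- y}]:  2 C = 2
Solving: A = -3, B = 1, C = 1.
Check against the point condition:
  u(0, 0) = 1  ⟹  C = 1  ✓
Hence u(x, y) = x y - 3 y + e^{- y}.

Answer: u(x, y) = x y - 3 y + e^{- y}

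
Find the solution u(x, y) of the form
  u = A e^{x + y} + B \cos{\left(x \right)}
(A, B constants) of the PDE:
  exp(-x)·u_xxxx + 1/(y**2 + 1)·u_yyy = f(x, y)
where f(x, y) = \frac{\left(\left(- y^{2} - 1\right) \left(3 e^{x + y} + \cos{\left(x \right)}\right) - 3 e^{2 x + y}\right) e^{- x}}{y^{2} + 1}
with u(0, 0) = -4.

Substitute the ansatz u = A e^{x + y} + B \cos{\left(x \right)} into the left-hand side.
Derivatives of the ansatz:
  u_xxxx = A e^{x} e^{y} + B \cos{\left(x \right)}
  u_yyy = A e^{x} e^{y}
Term by term:
  exp(-x)·u_xxxx = A e^{y} + B e^{- x} \cos{\left(x \right)}
  1/(y**2 + 1)·u_yyy = \frac{A e^{x} e^{y}}{y^{2} + 1}
So the left-hand side equals
  A e^{y} + \frac{A e^{x} e^{y}}{y^{2} + 1} + B e^{- x} \cos{\left(x \right)}
This must equal f(x, y) identically; expanded, f = - 3 e^{y} - e^{- x} \cos{\left(x \right)} - \frac{3 e^{x} e^{y}}{y^{2} + 1}.
Matching coefficients of the independent functions:
  [e^{- x} \cos{\left(x \right)}]:  B = -1
  [\frac{e^{x} e^{y}}{y^{2} + 1}, e^{y}]:  A = -3
Solving: A = -3, B = -1.
Check against the point condition:
  u(0, 0) = -4  ⟹  A + B = -4  ✓
Hence u(x, y) = - 3 e^{x + y} - \cos{\left(x \right)}.

Answer: u(x, y) = - 3 e^{x + y} - \cos{\left(x \right)}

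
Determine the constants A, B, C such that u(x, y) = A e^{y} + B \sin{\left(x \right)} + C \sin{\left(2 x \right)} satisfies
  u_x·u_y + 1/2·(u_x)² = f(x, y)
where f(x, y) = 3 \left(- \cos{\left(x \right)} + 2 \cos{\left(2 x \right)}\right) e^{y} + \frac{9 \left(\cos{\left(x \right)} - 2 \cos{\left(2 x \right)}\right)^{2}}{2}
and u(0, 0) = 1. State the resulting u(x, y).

Substitute the ansatz u = A e^{y} + B \sin{\left(x \right)} + C \sin{\left(2 x \right)} into the left-hand side.
Derivatives of the ansatz:
  u_x = B \cos{\left(x \right)} + 2 C \cos{\left(2 x \right)}
  u_y = A e^{y}
Term by term:
  u_x·u_y = A B e^{y} \cos{\left(x \right)} + 2 A C e^{y} \cos{\left(2 x \right)}
  1/2·(u_x)² = \frac{B^{2} \cos^{2}{\left(x \right)}}{2} + 2 B C \cos{\left(x \right)} \cos{\left(2 x \right)} + 2 C^{2} \cos^{2}{\left(2 x \right)}
So the left-hand side equals
  A B e^{y} \cos{\left(x \right)} + 2 A C e^{y} \cos{\left(2 x \right)} + \frac{B^{2} \cos^{2}{\left(x \right)}}{2} + 2 B C \cos{\left(x \right)} \cos{\left(2 x \right)} + 2 C^{2} \cos^{2}{\left(2 x \right)}
This must equal f(x, y) identically; expanded, f = - 3 e^{y} \cos{\left(x \right)} + 6 e^{y} \cos{\left(2 x \right)} + \frac{9 \cos^{2}{\left(x \right)}}{2} - 18 \cos{\left(x \right)} \cos{\left(2 x \right)} + 18 \cos^{2}{\left(2 x \right)}.
Matching coefficients of the independent functions:
  [e^{y} \cos{\left(x \right)}]:  A B = -3
  [e^{y} \cos{\left(2 x \right)}]:  2 A C = 6
  [\cos{\left(x \right)} \cos{\left(2 x \right)}]:  2 B C = -18
  [\cos^{2}{\left(x \right)}]:  \frac{B^{2}}{2} = \frac{9}{2}
  [\cos^{2}{\left(2 x \right)}]:  2 C^{2} = 18
These equations allow (A, B, C) = (-1, 3, -3) or (1, -3, 3).
Impose the point condition(s):
  u(0, 0) = 1  ⟹  A = 1
Only A = 1, B = -3, C = 3 satisfies everything.
Hence u(x, y) = e^{y} - 3 \sin{\left(x \right)} + 3 \sin{\left(2 x \right)}.

Answer: u(x, y) = e^{y} - 3 \sin{\left(x \right)} + 3 \sin{\left(2 x \right)}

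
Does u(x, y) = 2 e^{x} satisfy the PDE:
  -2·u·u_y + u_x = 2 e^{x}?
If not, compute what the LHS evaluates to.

Evaluate each term of the left-hand side for u = 2 e^{x}.
Derivatives:
  u_y = 0
  u_x = 2 e^{x}
Terms:
  -2·u·u_y = 0
  u_x = 2 e^{x}
Sum: LHS = 2 e^{x}
This is exactly the given right-hand side, so u is a solution.

Answer: Yes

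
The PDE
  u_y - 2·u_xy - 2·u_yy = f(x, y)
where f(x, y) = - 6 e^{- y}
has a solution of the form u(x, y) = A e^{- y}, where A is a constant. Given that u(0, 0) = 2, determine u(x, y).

Substitute the ansatz u = A e^{- y} into the left-hand side.
Derivatives of the ansatz:
  u_y = - A e^{- y}
  u_xy = 0
  u_yy = A e^{- y}
Term by term:
  u_y = - A e^{- y}
  -2·u_xy = 0
  -2·u_yy = - 2 A e^{- y}
So the left-hand side equals
  - 3 A e^{- y}
This must equal f(x, y) = - 6 e^{- y} identically.
Matching coefficients of the independent functions:
  [e^{- y}]:  - 3 A = -6
Solving: A = 2.
Check against the point condition:
  u(0, 0) = 2  ⟹  A = 2  ✓
Hence u(x, y) = 2 e^{- y}.

Answer: u(x, y) = 2 e^{- y}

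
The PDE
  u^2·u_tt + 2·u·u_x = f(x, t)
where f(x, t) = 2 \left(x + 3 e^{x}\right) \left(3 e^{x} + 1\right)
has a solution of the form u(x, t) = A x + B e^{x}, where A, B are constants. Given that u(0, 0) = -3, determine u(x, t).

Answer: u(x, t) = - x - 3 e^{x}

Derivation:
Substitute the ansatz u = A x + B e^{x} into the left-hand side.
Derivatives of the ansatz:
  u_tt = 0
  u_x = A + B e^{x}
Term by term:
  u^2·u_tt = 0
  2·u·u_x = 2 A^{2} x + 2 A B x e^{x} + 2 A B e^{x} + 2 B^{2} e^{2 x}
So the left-hand side equals
  2 A^{2} x + 2 A B x e^{x} + 2 A B e^{x} + 2 B^{2} e^{2 x}
This must equal f(x, t) identically; expanded, f = 6 x e^{x} + 2 x + 18 e^{2 x} + 6 e^{x}.
Matching coefficients of the independent functions:
  [x]:  2 A^{2} = 2
  [x e^{x}, e^{x}]:  2 A B = 6
  [e^{2 x}]:  2 B^{2} = 18
These equations allow (A, B) = (-1, -3) or (1, 3).
Impose the point condition(s):
  u(0, 0) = -3  ⟹  B = -3
Only A = -1, B = -3 satisfies everything.
Hence u(x, t) = - x - 3 e^{x}.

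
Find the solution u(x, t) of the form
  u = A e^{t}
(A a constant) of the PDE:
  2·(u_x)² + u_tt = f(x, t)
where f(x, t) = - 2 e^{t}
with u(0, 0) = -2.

Answer: u(x, t) = - 2 e^{t}

Derivation:
Substitute the ansatz u = A e^{t} into the left-hand side.
Derivatives of the ansatz:
  u_x = 0
  u_tt = A e^{t}
Term by term:
  2·(u_x)² = 0
  u_tt = A e^{t}
So the left-hand side equals
  A e^{t}
This must equal f(x, t) = - 2 e^{t} identically.
Matching coefficients of the independent functions:
  [e^{t}]:  A = -2
Solving: A = -2.
Check against the point condition:
  u(0, 0) = -2  ⟹  A = -2  ✓
Hence u(x, t) = - 2 e^{t}.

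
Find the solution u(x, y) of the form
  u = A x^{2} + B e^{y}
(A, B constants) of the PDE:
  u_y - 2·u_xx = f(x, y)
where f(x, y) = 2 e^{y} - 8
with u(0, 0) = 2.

Answer: u(x, y) = 2 x^{2} + 2 e^{y}

Derivation:
Substitute the ansatz u = A x^{2} + B e^{y} into the left-hand side.
Derivatives of the ansatz:
  u_y = B e^{y}
  u_xx = 2 A
Term by term:
  u_y = B e^{y}
  -2·u_xx = - 4 A
So the left-hand side equals
  - 4 A + B e^{y}
This must equal f(x, y) = 2 e^{y} - 8 identically.
Matching coefficients of the independent functions:
  [constant term]:  - 4 A = -8
  [e^{y}]:  B = 2
Solving: A = 2, B = 2.
Check against the point condition:
  u(0, 0) = 2  ⟹  B = 2  ✓
Hence u(x, y) = 2 x^{2} + 2 e^{y}.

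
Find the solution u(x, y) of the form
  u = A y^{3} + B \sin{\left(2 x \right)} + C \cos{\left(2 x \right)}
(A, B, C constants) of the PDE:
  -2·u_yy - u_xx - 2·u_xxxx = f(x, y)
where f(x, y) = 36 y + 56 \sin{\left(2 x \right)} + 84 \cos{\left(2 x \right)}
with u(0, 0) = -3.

Substitute the ansatz u = A y^{3} + B \sin{\left(2 x \right)} + C \cos{\left(2 x \right)} into the left-hand side.
Derivatives of the ansatz:
  u_yy = 6 A y
  u_xx = - 4 B \sin{\left(2 x \right)} - 4 C \cos{\left(2 x \right)}
  u_xxxx = 16 B \sin{\left(2 x \right)} + 16 C \cos{\left(2 x \right)}
Term by term:
  -2·u_yy = - 12 A y
  -u_xx = 4 B \sin{\left(2 x \right)} + 4 C \cos{\left(2 x \right)}
  -2·u_xxxx = - 32 B \sin{\left(2 x \right)} - 32 C \cos{\left(2 x \right)}
So the left-hand side equals
  - 12 A y - 28 B \sin{\left(2 x \right)} - 28 C \cos{\left(2 x \right)}
This must equal f(x, y) = 36 y + 56 \sin{\left(2 x \right)} + 84 \cos{\left(2 x \right)} identically.
Matching coefficients of the independent functions:
  [y]:  - 12 A = 36
  [\sin{\left(2 x \right)}]:  - 28 B = 56
  [\cos{\left(2 x \right)}]:  - 28 C = 84
Solving: A = -3, B = -2, C = -3.
Check against the point condition:
  u(0, 0) = -3  ⟹  C = -3  ✓
Hence u(x, y) = - 3 y^{3} - 2 \sin{\left(2 x \right)} - 3 \cos{\left(2 x \right)}.

Answer: u(x, y) = - 3 y^{3} - 2 \sin{\left(2 x \right)} - 3 \cos{\left(2 x \right)}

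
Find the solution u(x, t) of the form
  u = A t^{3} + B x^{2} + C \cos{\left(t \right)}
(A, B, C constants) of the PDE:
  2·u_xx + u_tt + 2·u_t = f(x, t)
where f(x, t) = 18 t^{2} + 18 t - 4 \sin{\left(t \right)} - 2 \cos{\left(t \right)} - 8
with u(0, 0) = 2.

Substitute the ansatz u = A t^{3} + B x^{2} + C \cos{\left(t \right)} into the left-hand side.
Derivatives of the ansatz:
  u_xx = 2 B
  u_tt = 6 A t - C \cos{\left(t \right)}
  u_t = 3 A t^{2} - C \sin{\left(t \right)}
Term by term:
  2·u_xx = 4 B
  u_tt = 6 A t - C \cos{\left(t \right)}
  2·u_t = 6 A t^{2} - 2 C \sin{\left(t \right)}
So the left-hand side equals
  6 A t^{2} + 6 A t + 4 B - 2 C \sin{\left(t \right)} - C \cos{\left(t \right)}
This must equal f(x, t) = 18 t^{2} + 18 t - 4 \sin{\left(t \right)} - 2 \cos{\left(t \right)} - 8 identically.
Matching coefficients of the independent functions:
  [constant term]:  4 B = -8
  [t, t^{2}]:  6 A = 18
  [\sin{\left(t \right)}]:  - 2 C = -4
  [\cos{\left(t \right)}]:  - C = -2
Solving: A = 3, B = -2, C = 2.
Check against the point condition:
  u(0, 0) = 2  ⟹  C = 2  ✓
Hence u(x, t) = 3 t^{3} - 2 x^{2} + 2 \cos{\left(t \right)}.

Answer: u(x, t) = 3 t^{3} - 2 x^{2} + 2 \cos{\left(t \right)}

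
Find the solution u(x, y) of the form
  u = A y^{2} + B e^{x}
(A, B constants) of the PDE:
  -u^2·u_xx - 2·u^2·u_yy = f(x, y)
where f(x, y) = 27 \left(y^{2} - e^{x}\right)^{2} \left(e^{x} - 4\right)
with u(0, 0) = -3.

Answer: u(x, y) = 3 y^{2} - 3 e^{x}

Derivation:
Substitute the ansatz u = A y^{2} + B e^{x} into the left-hand side.
Derivatives of the ansatz:
  u_xx = B e^{x}
  u_yy = 2 A
Term by term:
  -u^2·u_xx = - A^{2} B y^{4} e^{x} - 2 A B^{2} y^{2} e^{2 x} - B^{3} e^{3 x}
  -2·u^2·u_yy = - 4 A^{3} y^{4} - 8 A^{2} B y^{2} e^{x} - 4 A B^{2} e^{2 x}
So the left-hand side equals
  - 4 A^{3} y^{4} - A^{2} B y^{4} e^{x} - 8 A^{2} B y^{2} e^{x} - 2 A B^{2} y^{2} e^{2 x} - 4 A B^{2} e^{2 x} - B^{3} e^{3 x}
This must equal f(x, y) identically; expanded, f = 27 y^{4} e^{x} - 108 y^{4} - 54 y^{2} e^{2 x} + 216 y^{2} e^{x} + 27 e^{3 x} - 108 e^{2 x}.
Matching coefficients of the independent functions:
  [y^{4}]:  - 4 A^{3} = -108
  [y^{2} e^{x}]:  - 8 A^{2} B = 216
  [y^{2} e^{2 x}]:  - 2 A B^{2} = -54
  [y^{4} e^{x}]:  - A^{2} B = 27
  [e^{2 x}]:  - 4 A B^{2} = -108
  [e^{3 x}]:  - B^{3} = 27
Solving: A = 3, B = -3.
Check against the point condition:
  u(0, 0) = -3  ⟹  B = -3  ✓
Hence u(x, y) = 3 y^{2} - 3 e^{x}.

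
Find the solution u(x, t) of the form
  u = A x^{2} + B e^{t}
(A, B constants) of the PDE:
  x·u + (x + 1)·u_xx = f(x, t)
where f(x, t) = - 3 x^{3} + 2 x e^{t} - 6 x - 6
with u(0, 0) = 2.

Substitute the ansatz u = A x^{2} + B e^{t} into the left-hand side.
Derivatives of the ansatz:
  u_xx = 2 A
Term by term:
  x·u = A x^{3} + B x e^{t}
  (x + 1)·u_xx = 2 A x + 2 A
So the left-hand side equals
  A x^{3} + 2 A x + 2 A + B x e^{t}
This must equal f(x, t) = - 3 x^{3} + 2 x e^{t} - 6 x - 6 identically.
Matching coefficients of the independent functions:
  [constant term, x]:  2 A = -6
  [x^{3}]:  A = -3
  [x e^{t}]:  B = 2
Solving: A = -3, B = 2.
Check against the point condition:
  u(0, 0) = 2  ⟹  B = 2  ✓
Hence u(x, t) = - 3 x^{2} + 2 e^{t}.

Answer: u(x, t) = - 3 x^{2} + 2 e^{t}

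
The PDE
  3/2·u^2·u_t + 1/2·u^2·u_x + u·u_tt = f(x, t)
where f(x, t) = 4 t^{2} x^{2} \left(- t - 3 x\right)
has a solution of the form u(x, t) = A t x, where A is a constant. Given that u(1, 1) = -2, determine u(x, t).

Answer: u(x, t) = - 2 t x

Derivation:
Substitute the ansatz u = A t x into the left-hand side.
Derivatives of the ansatz:
  u_t = A x
  u_x = A t
  u_tt = 0
Term by term:
  3/2·u^2·u_t = \frac{3 A^{3} t^{2} x^{3}}{2}
  1/2·u^2·u_x = \frac{A^{3} t^{3} x^{2}}{2}
  u·u_tt = 0
So the left-hand side equals
  \frac{A^{3} t^{3} x^{2}}{2} + \frac{3 A^{3} t^{2} x^{3}}{2}
This must equal f(x, t) identically; expanded, f = - 4 t^{3} x^{2} - 12 t^{2} x^{3}.
Matching coefficients of the independent functions:
  [t^{2} x^{3}]:  \frac{3 A^{3}}{2} = -12
  [t^{3} x^{2}]:  \frac{A^{3}}{2} = -4
Solving: A = -2.
Check against the point condition:
  u(1, 1) = -2  ⟹  A = -2  ✓
Hence u(x, t) = - 2 t x.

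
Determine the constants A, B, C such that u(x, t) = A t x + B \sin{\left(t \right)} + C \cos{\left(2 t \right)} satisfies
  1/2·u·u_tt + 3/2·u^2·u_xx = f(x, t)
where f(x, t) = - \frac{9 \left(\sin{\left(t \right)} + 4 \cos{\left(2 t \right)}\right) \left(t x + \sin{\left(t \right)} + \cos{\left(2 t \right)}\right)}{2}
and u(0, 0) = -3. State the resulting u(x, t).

Substitute the ansatz u = A t x + B \sin{\left(t \right)} + C \cos{\left(2 t \right)} into the left-hand side.
Derivatives of the ansatz:
  u_tt = - B \sin{\left(t \right)} - 4 C \cos{\left(2 t \right)}
  u_xx = 0
Term by term:
  1/2·u·u_tt = - \frac{A B t x \sin{\left(t \right)}}{2} - 2 A C t x \cos{\left(2 t \right)} - \frac{B^{2} \sin^{2}{\left(t \right)}}{2} - \frac{5 B C \sin{\left(t \right)} \cos{\left(2 t \right)}}{2} - 2 C^{2} \cos^{2}{\left(2 t \right)}
  3/2·u^2·u_xx = 0
So the left-hand side equals
  - \frac{A B t x \sin{\left(t \right)}}{2} - 2 A C t x \cos{\left(2 t \right)} - \frac{B^{2} \sin^{2}{\left(t \right)}}{2} - \frac{5 B C \sin{\left(t \right)} \cos{\left(2 t \right)}}{2} - 2 C^{2} \cos^{2}{\left(2 t \right)}
This must equal f(x, t) identically; expanded, f = - \frac{9 t x \sin{\left(t \right)}}{2} - 18 t x \cos{\left(2 t \right)} - \frac{9 \sin^{2}{\left(t \right)}}{2} - \frac{45 \sin{\left(t \right)} \cos{\left(2 t \right)}}{2} - 18 \cos^{2}{\left(2 t \right)}.
Matching coefficients of the independent functions:
  [\sin{\left(t \right)} \cos{\left(2 t \right)}]:  - \frac{5 B C}{2} = - \frac{45}{2}
  [t x \sin{\left(t \right)}]:  - \frac{A B}{2} = - \frac{9}{2}
  [t x \cos{\left(2 t \right)}]:  - 2 A C = -18
  [\sin^{2}{\left(t \right)}]:  - \frac{B^{2}}{2} = - \frac{9}{2}
  [\cos^{2}{\left(2 t \right)}]:  - 2 C^{2} = -18
These equations allow (A, B, C) = (-3, -3, -3) or (3, 3, 3).
Impose the point condition(s):
  u(0, 0) = -3  ⟹  C = -3
Only A = -3, B = -3, C = -3 satisfies everything.
Hence u(x, t) = - 3 t x - 3 \sin{\left(t \right)} - 3 \cos{\left(2 t \right)}.

Answer: u(x, t) = - 3 t x - 3 \sin{\left(t \right)} - 3 \cos{\left(2 t \right)}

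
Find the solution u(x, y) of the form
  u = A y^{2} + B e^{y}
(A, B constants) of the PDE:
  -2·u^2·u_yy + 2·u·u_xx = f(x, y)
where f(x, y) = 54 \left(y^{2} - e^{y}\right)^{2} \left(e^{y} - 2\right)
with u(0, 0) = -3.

Substitute the ansatz u = A y^{2} + B e^{y} into the left-hand side.
Derivatives of the ansatz:
  u_yy = 2 A + B e^{y}
  u_xx = 0
Term by term:
  -2·u^2·u_yy = - 4 A^{3} y^{4} - 2 A^{2} B y^{4} e^{y} - 8 A^{2} B y^{2} e^{y} - 4 A B^{2} y^{2} e^{2 y} - 4 A B^{2} e^{2 y} - 2 B^{3} e^{3 y}
  2·u·u_xx = 0
So the left-hand side equals
  - 4 A^{3} y^{4} - 2 A^{2} B y^{4} e^{y} - 8 A^{2} B y^{2} e^{y} - 4 A B^{2} y^{2} e^{2 y} - 4 A B^{2} e^{2 y} - 2 B^{3} e^{3 y}
This must equal f(x, y) identically; expanded, f = 54 y^{4} e^{y} - 108 y^{4} - 108 y^{2} e^{2 y} + 216 y^{2} e^{y} + 54 e^{3 y} - 108 e^{2 y}.
Matching coefficients of the independent functions:
  [y^{4}]:  - 4 A^{3} = -108
  [y^{2} e^{y}]:  - 8 A^{2} B = 216
  [y^{2} e^{2 y}, e^{2 y}]:  - 4 A B^{2} = -108
  [y^{4} e^{y}]:  - 2 A^{2} B = 54
  [e^{3 y}]:  - 2 B^{3} = 54
Solving: A = 3, B = -3.
Check against the point condition:
  u(0, 0) = -3  ⟹  B = -3  ✓
Hence u(x, y) = 3 y^{2} - 3 e^{y}.

Answer: u(x, y) = 3 y^{2} - 3 e^{y}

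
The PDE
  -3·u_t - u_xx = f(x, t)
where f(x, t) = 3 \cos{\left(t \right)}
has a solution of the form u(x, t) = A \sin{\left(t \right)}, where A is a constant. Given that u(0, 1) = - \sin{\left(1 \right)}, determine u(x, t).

Substitute the ansatz u = A \sin{\left(t \right)} into the left-hand side.
Derivatives of the ansatz:
  u_t = A \cos{\left(t \right)}
  u_xx = 0
Term by term:
  -3·u_t = - 3 A \cos{\left(t \right)}
  -u_xx = 0
So the left-hand side equals
  - 3 A \cos{\left(t \right)}
This must equal f(x, t) = 3 \cos{\left(t \right)} identically.
Matching coefficients of the independent functions:
  [\cos{\left(t \right)}]:  - 3 A = 3
Solving: A = -1.
Check against the point condition:
  u(0, 1) = - \sin{\left(1 \right)}  ⟹  A \sin{\left(1 \right)} = - \sin{\left(1 \right)}  ✓
Hence u(x, t) = - \sin{\left(t \right)}.

Answer: u(x, t) = - \sin{\left(t \right)}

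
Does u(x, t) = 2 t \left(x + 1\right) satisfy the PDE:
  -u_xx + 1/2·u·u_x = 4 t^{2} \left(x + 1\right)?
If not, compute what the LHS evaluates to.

Answer: No, the LHS evaluates to 2 t^{2} \left(x + 1\right)

Derivation:
Evaluate each term of the left-hand side for u = 2 t \left(x + 1\right).
Derivatives:
  u_xx = 0
  u_x = 2 t
Terms:
  -u_xx = 0
  1/2·u·u_x = 2 t^{2} \left(x + 1\right)
Sum: LHS = 2 t^{2} \left(x + 1\right)
Given right-hand side: 4 t^{2} \left(x + 1\right). Difference LHS − RHS = 2 t^{2} \left(- x - 1\right) ≠ 0, so u is not a solution.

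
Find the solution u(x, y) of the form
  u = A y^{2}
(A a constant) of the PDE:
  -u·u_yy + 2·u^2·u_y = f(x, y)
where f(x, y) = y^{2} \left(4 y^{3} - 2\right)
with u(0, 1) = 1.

Answer: u(x, y) = y^{2}

Derivation:
Substitute the ansatz u = A y^{2} into the left-hand side.
Derivatives of the ansatz:
  u_yy = 2 A
  u_y = 2 A y
Term by term:
  -u·u_yy = - 2 A^{2} y^{2}
  2·u^2·u_y = 4 A^{3} y^{5}
So the left-hand side equals
  4 A^{3} y^{5} - 2 A^{2} y^{2}
This must equal f(x, y) identically; expanded, f = 4 y^{5} - 2 y^{2}.
Matching coefficients of the independent functions:
  [y^{2}]:  - 2 A^{2} = -2
  [y^{5}]:  4 A^{3} = 4
Solving: A = 1.
Check against the point condition:
  u(0, 1) = 1  ⟹  A = 1  ✓
Hence u(x, y) = y^{2}.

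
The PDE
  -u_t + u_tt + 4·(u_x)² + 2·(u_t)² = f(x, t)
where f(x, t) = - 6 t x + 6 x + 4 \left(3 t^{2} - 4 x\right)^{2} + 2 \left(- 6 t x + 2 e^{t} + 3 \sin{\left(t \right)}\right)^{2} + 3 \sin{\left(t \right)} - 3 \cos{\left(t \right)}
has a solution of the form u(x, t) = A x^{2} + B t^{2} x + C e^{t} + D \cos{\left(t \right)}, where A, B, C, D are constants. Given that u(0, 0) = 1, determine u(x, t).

Answer: u(x, t) = 3 t^{2} x - 2 x^{2} - 2 e^{t} + 3 \cos{\left(t \right)}

Derivation:
Substitute the ansatz u = A x^{2} + B t^{2} x + C e^{t} + D \cos{\left(t \right)} into the left-hand side.
Derivatives of the ansatz:
  u_t = 2 B t x + C e^{t} - D \sin{\left(t \right)}
  u_tt = 2 B x + C e^{t} - D \cos{\left(t \right)}
  u_x = 2 A x + B t^{2}
Term by term:
  -u_t = - 2 B t x - C e^{t} + D \sin{\left(t \right)}
  u_tt = 2 B x + C e^{t} - D \cos{\left(t \right)}
  4·(u_x)² = 16 A^{2} x^{2} + 16 A B t^{2} x + 4 B^{2} t^{4}
  2·(u_t)² = 8 B^{2} t^{2} x^{2} + 8 B C t x e^{t} - 8 B D t x \sin{\left(t \right)} + 2 C^{2} e^{2 t} - 4 C D e^{t} \sin{\left(t \right)} + 2 D^{2} \sin^{2}{\left(t \right)}
So the left-hand side equals
  16 A^{2} x^{2} + 16 A B t^{2} x + 4 B^{2} t^{4} + 8 B^{2} t^{2} x^{2} + 8 B C t x e^{t} - 8 B D t x \sin{\left(t \right)} - 2 B t x + 2 B x + 2 C^{2} e^{2 t} - 4 C D e^{t} \sin{\left(t \right)} + 2 D^{2} \sin^{2}{\left(t \right)} + D \sin{\left(t \right)} - D \cos{\left(t \right)}
This must equal f(x, t) identically; expanded, f = 36 t^{4} + 72 t^{2} x^{2} - 96 t^{2} x - 48 t x e^{t} - 72 t x \sin{\left(t \right)} - 6 t x + 64 x^{2} + 6 x + 8 e^{2 t} + 24 e^{t} \sin{\left(t \right)} + 18 \sin^{2}{\left(t \right)} + 3 \sin{\left(t \right)} - 3 \cos{\left(t \right)}.
Matching coefficients of the independent functions:
  [t^{4}]:  4 B^{2} = 36
  [x]:  2 B = 6
  [x^{2}]:  16 A^{2} = 64
  [t x]:  - 2 B = -6
  [t^{2} x]:  16 A B = -96
  [t^{2} x^{2}]:  8 B^{2} = 72
  [e^{t} \sin{\left(t \right)}]:  - 4 C D = 24
  [t x e^{t}]:  8 B C = -48
  [t x \sin{\left(t \right)}]:  - 8 B D = -72
  [e^{2 t}]:  2 C^{2} = 8
  [\sin{\left(t \right)}]:  D = 3
  [\sin^{2}{\left(t \right)}]:  2 D^{2} = 18
  [\cos{\left(t \right)}]:  - D = -3
Solving: A = -2, B = 3, C = -2, D = 3.
Check against the point condition:
  u(0, 0) = 1  ⟹  C + D = 1  ✓
Hence u(x, t) = 3 t^{2} x - 2 x^{2} - 2 e^{t} + 3 \cos{\left(t \right)}.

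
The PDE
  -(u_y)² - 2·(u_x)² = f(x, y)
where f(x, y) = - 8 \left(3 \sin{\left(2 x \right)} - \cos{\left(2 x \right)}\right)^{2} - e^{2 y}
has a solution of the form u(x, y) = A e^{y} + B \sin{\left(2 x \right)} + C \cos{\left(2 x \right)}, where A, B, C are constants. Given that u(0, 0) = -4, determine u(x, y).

Answer: u(x, y) = - e^{y} - \sin{\left(2 x \right)} - 3 \cos{\left(2 x \right)}

Derivation:
Substitute the ansatz u = A e^{y} + B \sin{\left(2 x \right)} + C \cos{\left(2 x \right)} into the left-hand side.
Derivatives of the ansatz:
  u_y = A e^{y}
  u_x = 2 B \cos{\left(2 x \right)} - 2 C \sin{\left(2 x \right)}
Term by term:
  -(u_y)² = - A^{2} e^{2 y}
  -2·(u_x)² = - 8 B^{2} \cos^{2}{\left(2 x \right)} + 16 B C \sin{\left(2 x \right)} \cos{\left(2 x \right)} - 8 C^{2} \sin^{2}{\left(2 x \right)}
So the left-hand side equals
  - A^{2} e^{2 y} - 8 B^{2} \cos^{2}{\left(2 x \right)} + 16 B C \sin{\left(2 x \right)} \cos{\left(2 x \right)} - 8 C^{2} \sin^{2}{\left(2 x \right)}
This must equal f(x, y) identically; expanded, f = - e^{2 y} - 72 \sin^{2}{\left(2 x \right)} + 48 \sin{\left(2 x \right)} \cos{\left(2 x \right)} - 8 \cos^{2}{\left(2 x \right)}.
Matching coefficients of the independent functions:
  [\sin{\left(2 x \right)} \cos{\left(2 x \right)}]:  16 B C = 48
  [e^{2 y}]:  - A^{2} = -1
  [\sin^{2}{\left(2 x \right)}]:  - 8 C^{2} = -72
  [\cos^{2}{\left(2 x \right)}]:  - 8 B^{2} = -8
These equations allow (A, B, C) = (-1, -1, -3) or (-1, 1, 3) or (1, -1, -3) or (1, 1, 3).
Impose the point condition(s):
  u(0, 0) = -4  ⟹  A + C = -4
Only A = -1, B = -1, C = -3 satisfies everything.
Hence u(x, y) = - e^{y} - \sin{\left(2 x \right)} - 3 \cos{\left(2 x \right)}.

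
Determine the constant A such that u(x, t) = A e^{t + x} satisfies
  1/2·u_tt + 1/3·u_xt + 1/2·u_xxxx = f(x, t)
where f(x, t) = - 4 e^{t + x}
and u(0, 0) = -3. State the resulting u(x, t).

Substitute the ansatz u = A e^{t + x} into the left-hand side.
Derivatives of the ansatz:
  u_tt = A e^{t} e^{x}
  u_xt = A e^{t} e^{x}
  u_xxxx = A e^{t} e^{x}
Term by term:
  1/2·u_tt = \frac{A e^{t} e^{x}}{2}
  1/3·u_xt = \frac{A e^{t} e^{x}}{3}
  1/2·u_xxxx = \frac{A e^{t} e^{x}}{2}
So the left-hand side equals
  \frac{4 A e^{t} e^{x}}{3}
This must equal f(x, t) identically; expanded, f = - 4 e^{t} e^{x}.
Matching coefficients of the independent functions:
  [e^{t} e^{x}]:  \frac{4 A}{3} = -4
Solving: A = -3.
Check against the point condition:
  u(0, 0) = -3  ⟹  A = -3  ✓
Hence u(x, t) = - 3 e^{t + x}.

Answer: u(x, t) = - 3 e^{t + x}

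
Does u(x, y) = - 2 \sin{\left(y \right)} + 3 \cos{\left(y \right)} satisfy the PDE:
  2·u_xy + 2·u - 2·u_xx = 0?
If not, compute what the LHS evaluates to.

Evaluate each term of the left-hand side for u = - 2 \sin{\left(y \right)} + 3 \cos{\left(y \right)}.
Derivatives:
  u_xy = 0
  u_xx = 0
Terms:
  2·u_xy = 0
  2·u = - 4 \sin{\left(y \right)} + 6 \cos{\left(y \right)}
  -2·u_xx = 0
Sum: LHS = - 4 \sin{\left(y \right)} + 6 \cos{\left(y \right)}
Given right-hand side: 0. Difference LHS − RHS = - 4 \sin{\left(y \right)} + 6 \cos{\left(y \right)} ≠ 0, so u is not a solution.

Answer: No, the LHS evaluates to - 4 \sin{\left(y \right)} + 6 \cos{\left(y \right)}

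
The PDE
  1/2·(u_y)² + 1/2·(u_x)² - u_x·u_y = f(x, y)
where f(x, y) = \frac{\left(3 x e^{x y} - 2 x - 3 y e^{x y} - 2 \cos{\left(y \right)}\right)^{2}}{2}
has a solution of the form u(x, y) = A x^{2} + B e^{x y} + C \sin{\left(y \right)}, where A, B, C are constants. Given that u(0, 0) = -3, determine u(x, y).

Substitute the ansatz u = A x^{2} + B e^{x y} + C \sin{\left(y \right)} into the left-hand side.
Derivatives of the ansatz:
  u_y = B x e^{x y} + C \cos{\left(y \right)}
  u_x = 2 A x + B y e^{x y}
Term by term:
  1/2·(u_y)² = \frac{B^{2} x^{2} e^{2 x y}}{2} + B C x e^{x y} \cos{\left(y \right)} + \frac{C^{2} \cos^{2}{\left(y \right)}}{2}
  1/2·(u_x)² = 2 A^{2} x^{2} + 2 A B x y e^{x y} + \frac{B^{2} y^{2} e^{2 x y}}{2}
  -u_x·u_y = - 2 A B x^{2} e^{x y} - 2 A C x \cos{\left(y \right)} - B^{2} x y e^{2 x y} - B C y e^{x y} \cos{\left(y \right)}
So the left-hand side equals
  2 A^{2} x^{2} - 2 A B x^{2} e^{x y} + 2 A B x y e^{x y} - 2 A C x \cos{\left(y \right)} + \frac{B^{2} x^{2} e^{2 x y}}{2} - B^{2} x y e^{2 x y} + \frac{B^{2} y^{2} e^{2 x y}}{2} + B C x e^{x y} \cos{\left(y \right)} - B C y e^{x y} \cos{\left(y \right)} + \frac{C^{2} \cos^{2}{\left(y \right)}}{2}
This must equal f(x, y) identically; expanded, f = \frac{9 x^{2} e^{2 x y}}{2} - 6 x^{2} e^{x y} + 2 x^{2} - 9 x y e^{2 x y} + 6 x y e^{x y} - 6 x e^{x y} \cos{\left(y \right)} + 4 x \cos{\left(y \right)} + \frac{9 y^{2} e^{2 x y}}{2} + 6 y e^{x y} \cos{\left(y \right)} + 2 \cos^{2}{\left(y \right)}.
Matching coefficients of the independent functions:
  [x^{2}]:  2 A^{2} = 2
  [x \cos{\left(y \right)}]:  - 2 A C = 4
  [x^{2} e^{x y}]:  - 2 A B = -6
  [x^{2} e^{2 x y}, y^{2} e^{2 x y}]:  \frac{B^{2}}{2} = \frac{9}{2}
  [x y e^{x y}]:  2 A B = 6
  [x y e^{2 x y}]:  - B^{2} = -9
  [x e^{x y} \cos{\left(y \right)}]:  B C = -6
  [y e^{x y} \cos{\left(y \right)}]:  - B C = 6
  [\cos^{2}{\left(y \right)}]:  \frac{C^{2}}{2} = 2
These equations allow (A, B, C) = (-1, -3, 2) or (1, 3, -2).
Impose the point condition(s):
  u(0, 0) = -3  ⟹  B = -3
Only A = -1, B = -3, C = 2 satisfies everything.
Hence u(x, y) = - x^{2} - 3 e^{x y} + 2 \sin{\left(y \right)}.

Answer: u(x, y) = - x^{2} - 3 e^{x y} + 2 \sin{\left(y \right)}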